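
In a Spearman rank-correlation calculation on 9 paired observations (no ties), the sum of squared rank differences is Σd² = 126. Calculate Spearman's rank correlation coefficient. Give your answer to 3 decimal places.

ρ = 1 − 6Σd² / [n(n²−1)] = 1 − 6×126 / (9×80)
  = 1 − 756/720 = 1 − 1.0500 ≈ -0.050

-0.050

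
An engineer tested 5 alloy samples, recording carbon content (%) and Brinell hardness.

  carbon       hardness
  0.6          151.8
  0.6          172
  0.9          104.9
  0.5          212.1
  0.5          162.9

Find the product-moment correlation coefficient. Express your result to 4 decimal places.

-0.8707

n = 5, Σx = 3.1, Σy = 803.7, Σx² = 2.03, Σy² = 135154.07, Σxy = 476.19
nΣxy − ΣxΣy = 2380.95 − 2491.47 = -110.52
nΣx² − (Σx)² = 10.15 − 9.61 = 0.54; nΣy² − (Σy)² = 675770.35 − 645933.69 = 29836.66
r = -110.52 / √(0.54 × 29836.66) = -110.52 / 126.9323 ≈ -0.8707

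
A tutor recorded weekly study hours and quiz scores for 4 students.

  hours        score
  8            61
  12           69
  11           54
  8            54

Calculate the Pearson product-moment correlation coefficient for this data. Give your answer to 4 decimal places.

n = 4, Σx = 39, Σy = 238, Σx² = 393, Σy² = 14314, Σxy = 2342
nΣxy − ΣxΣy = 9368 − 9282 = 86
nΣx² − (Σx)² = 1572 − 1521 = 51; nΣy² − (Σy)² = 57256 − 56644 = 612
r = 86 / √(51 × 612) = 86 / 176.6692 ≈ 0.4868

0.4868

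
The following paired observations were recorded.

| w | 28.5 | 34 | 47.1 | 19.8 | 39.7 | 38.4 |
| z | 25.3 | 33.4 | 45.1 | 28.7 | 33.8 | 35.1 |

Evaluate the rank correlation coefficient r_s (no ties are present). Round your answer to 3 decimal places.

Rank w: 2, 3, 6, 1, 5, 4
Rank z: 1, 3, 6, 2, 4, 5
d = rank(w) − rank(z): 1, 0, 0, -1, 1, -1; Σd² = 4
ρ = 1 − 6Σd² / [n(n²−1)] = 1 − 6×4 / (6×35) = 1 − 24/210 ≈ 0.886

0.886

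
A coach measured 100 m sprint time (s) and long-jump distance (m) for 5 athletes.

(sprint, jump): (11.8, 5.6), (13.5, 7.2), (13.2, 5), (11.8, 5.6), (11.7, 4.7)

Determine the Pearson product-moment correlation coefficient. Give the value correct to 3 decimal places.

0.566

n = 5, Σx = 62, Σy = 28.1, Σx² = 771.86, Σy² = 161.65, Σxy = 350.35
nΣxy − ΣxΣy = 1751.75 − 1742.2 = 9.55
nΣx² − (Σx)² = 3859.3 − 3844 = 15.3; nΣy² − (Σy)² = 808.25 − 789.61 = 18.64
r = 9.55 / √(15.3 × 18.64) = 9.55 / 16.8876 ≈ 0.566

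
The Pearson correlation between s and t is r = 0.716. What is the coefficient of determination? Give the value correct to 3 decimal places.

0.513

r² = (0.716)² = 0.513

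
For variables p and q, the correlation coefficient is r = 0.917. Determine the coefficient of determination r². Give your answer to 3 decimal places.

0.841

r² = (0.917)² = 0.841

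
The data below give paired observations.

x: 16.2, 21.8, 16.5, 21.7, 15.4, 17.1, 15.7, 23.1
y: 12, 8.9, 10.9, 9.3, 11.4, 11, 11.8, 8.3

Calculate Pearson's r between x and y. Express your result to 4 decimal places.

n = 8, Σx = 147.5, Σy = 83.6, Σx² = 2790.49, Σy² = 887.6, Σxy = 1510.73
nΣxy − ΣxΣy = 12085.84 − 12331 = -245.16
nΣx² − (Σx)² = 22323.92 − 21756.25 = 567.67; nΣy² − (Σy)² = 7100.8 − 6988.96 = 111.84
r = -245.16 / √(567.67 × 111.84) = -245.16 / 251.9687 ≈ -0.9730

-0.9730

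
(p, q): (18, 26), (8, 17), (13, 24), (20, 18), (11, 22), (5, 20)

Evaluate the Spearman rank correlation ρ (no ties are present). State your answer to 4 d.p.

0.3143

Rank p: 5, 2, 4, 6, 3, 1
Rank q: 6, 1, 5, 2, 4, 3
d = rank(p) − rank(q): -1, 1, -1, 4, -1, -2; Σd² = 24
ρ = 1 − 6Σd² / [n(n²−1)] = 1 − 6×24 / (6×35) = 1 − 144/210 ≈ 0.3143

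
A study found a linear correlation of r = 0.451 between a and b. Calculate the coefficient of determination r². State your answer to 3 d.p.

r² = (0.451)² = 0.203

0.203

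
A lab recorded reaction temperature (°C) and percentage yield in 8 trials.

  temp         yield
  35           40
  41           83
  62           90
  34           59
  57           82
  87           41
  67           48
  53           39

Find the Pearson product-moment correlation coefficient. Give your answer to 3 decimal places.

-0.131

n = 8, Σx = 436, Σy = 482, Σx² = 26022, Σy² = 32300, Σxy = 25913
nΣxy − ΣxΣy = 207304 − 210152 = -2848
nΣx² − (Σx)² = 208176 − 190096 = 18080; nΣy² − (Σy)² = 258400 − 232324 = 26076
r = -2848 / √(18080 × 26076) = -2848 / 21712.9933 ≈ -0.131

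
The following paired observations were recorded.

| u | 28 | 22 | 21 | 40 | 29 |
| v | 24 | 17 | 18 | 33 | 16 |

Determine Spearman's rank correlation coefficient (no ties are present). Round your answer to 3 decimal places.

Rank u: 3, 2, 1, 5, 4
Rank v: 4, 2, 3, 5, 1
d = rank(u) − rank(v): -1, 0, -2, 0, 3; Σd² = 14
ρ = 1 − 6Σd² / [n(n²−1)] = 1 − 6×14 / (5×24) = 1 − 84/120 ≈ 0.300

0.300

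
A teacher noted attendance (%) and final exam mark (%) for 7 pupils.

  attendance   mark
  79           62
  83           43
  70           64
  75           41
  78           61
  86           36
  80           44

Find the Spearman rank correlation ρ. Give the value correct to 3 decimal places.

-0.607

Rank attendance: 4, 6, 1, 2, 3, 7, 5
Rank mark: 6, 3, 7, 2, 5, 1, 4
d = rank(attendance) − rank(mark): -2, 3, -6, 0, -2, 6, 1; Σd² = 90
ρ = 1 − 6Σd² / [n(n²−1)] = 1 − 6×90 / (7×48) = 1 − 540/336 ≈ -0.607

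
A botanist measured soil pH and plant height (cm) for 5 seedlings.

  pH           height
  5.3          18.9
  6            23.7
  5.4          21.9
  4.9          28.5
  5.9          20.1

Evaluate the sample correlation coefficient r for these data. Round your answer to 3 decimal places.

-0.467

n = 5, Σx = 27.5, Σy = 113.1, Σx² = 152.07, Σy² = 2614.77, Σxy = 618.87
nΣxy − ΣxΣy = 3094.35 − 3110.25 = -15.9
nΣx² − (Σx)² = 760.35 − 756.25 = 4.1; nΣy² − (Σy)² = 13073.85 − 12791.61 = 282.24
r = -15.9 / √(4.1 × 282.24) = -15.9 / 34.0174 ≈ -0.467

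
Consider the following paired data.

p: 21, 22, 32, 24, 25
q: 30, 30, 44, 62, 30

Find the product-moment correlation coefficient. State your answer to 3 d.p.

0.308

n = 5, Σp = 124, Σq = 196, Σp² = 3150, Σq² = 8480, Σpq = 4936
nΣpq − ΣpΣq = 24680 − 24304 = 376
nΣp² − (Σp)² = 15750 − 15376 = 374; nΣq² − (Σq)² = 42400 − 38416 = 3984
r = 376 / √(374 × 3984) = 376 / 1220.6621 ≈ 0.308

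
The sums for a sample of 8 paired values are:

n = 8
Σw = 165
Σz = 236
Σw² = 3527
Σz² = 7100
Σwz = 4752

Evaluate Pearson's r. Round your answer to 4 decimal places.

r = (nΣwz − ΣwΣz) / √[(nΣw² − (Σw)²)(nΣz² − (Σz)²)]
Numerator: 8×4752 − 165×236 = -924
Denominator: √[(28216 − 27225)(56800 − 55696)] = √[991 × 1104] = 1045.9751
r = -924 / 1045.9751 ≈ -0.8834

-0.8834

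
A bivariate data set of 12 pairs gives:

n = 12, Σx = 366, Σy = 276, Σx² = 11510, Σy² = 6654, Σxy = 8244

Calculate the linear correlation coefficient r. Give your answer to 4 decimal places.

-0.5340

r = (nΣxy − ΣxΣy) / √[(nΣx² − (Σx)²)(nΣy² − (Σy)²)]
Numerator: 12×8244 − 366×276 = -2088
Denominator: √[(138120 − 133956)(79848 − 76176)] = √[4164 × 3672] = 3910.2696
r = -2088 / 3910.2696 ≈ -0.5340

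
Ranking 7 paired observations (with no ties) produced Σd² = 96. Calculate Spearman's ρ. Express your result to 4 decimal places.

-0.7143

ρ = 1 − 6Σd² / [n(n²−1)] = 1 − 6×96 / (7×48)
  = 1 − 576/336 = 1 − 1.71429 ≈ -0.7143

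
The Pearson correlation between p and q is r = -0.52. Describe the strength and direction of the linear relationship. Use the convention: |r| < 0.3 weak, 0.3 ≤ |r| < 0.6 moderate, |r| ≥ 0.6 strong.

r = -0.52 < 0 so the relationship is negative.
|r| = 0.52, which falls in the moderate range.

moderate negative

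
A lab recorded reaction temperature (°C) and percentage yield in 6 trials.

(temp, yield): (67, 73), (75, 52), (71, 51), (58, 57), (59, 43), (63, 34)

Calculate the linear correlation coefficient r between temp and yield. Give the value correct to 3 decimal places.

0.207

n = 6, Σx = 393, Σy = 310, Σx² = 25969, Σy² = 16888, Σxy = 20397
nΣxy − ΣxΣy = 122382 − 121830 = 552
nΣx² − (Σx)² = 155814 − 154449 = 1365; nΣy² − (Σy)² = 101328 − 96100 = 5228
r = 552 / √(1365 × 5228) = 552 / 2671.3704 ≈ 0.207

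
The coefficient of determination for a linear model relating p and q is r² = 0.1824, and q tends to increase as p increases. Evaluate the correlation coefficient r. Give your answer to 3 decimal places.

|r| = √0.1824 = 0.427
The association is positive, so r = 0.427.

0.427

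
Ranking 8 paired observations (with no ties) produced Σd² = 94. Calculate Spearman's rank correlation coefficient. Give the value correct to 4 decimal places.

-0.1190

ρ = 1 − 6Σd² / [n(n²−1)] = 1 − 6×94 / (8×63)
  = 1 − 564/504 = 1 − 1.11905 ≈ -0.1190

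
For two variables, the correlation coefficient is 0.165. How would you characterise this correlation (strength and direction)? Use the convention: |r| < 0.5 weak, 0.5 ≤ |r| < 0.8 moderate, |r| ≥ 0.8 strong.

r = 0.165 > 0 so the relationship is positive.
|r| = 0.165, which falls in the weak range.

weak positive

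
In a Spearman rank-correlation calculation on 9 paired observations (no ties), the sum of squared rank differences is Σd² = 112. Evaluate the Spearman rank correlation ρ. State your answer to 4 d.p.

0.0667

ρ = 1 − 6Σd² / [n(n²−1)] = 1 − 6×112 / (9×80)
  = 1 − 672/720 = 1 − 0.93333 ≈ 0.0667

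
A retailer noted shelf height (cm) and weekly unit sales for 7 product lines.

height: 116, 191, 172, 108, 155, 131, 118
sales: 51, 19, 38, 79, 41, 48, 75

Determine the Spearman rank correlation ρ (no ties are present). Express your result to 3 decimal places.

-0.964

Rank height: 2, 7, 6, 1, 5, 4, 3
Rank sales: 5, 1, 2, 7, 3, 4, 6
d = rank(height) − rank(sales): -3, 6, 4, -6, 2, 0, -3; Σd² = 110
ρ = 1 − 6Σd² / [n(n²−1)] = 1 − 6×110 / (7×48) = 1 − 660/336 ≈ -0.964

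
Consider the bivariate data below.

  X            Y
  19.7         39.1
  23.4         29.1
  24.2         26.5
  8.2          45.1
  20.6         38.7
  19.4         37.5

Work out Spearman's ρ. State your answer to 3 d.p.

Rank X: 3, 5, 6, 1, 4, 2
Rank Y: 5, 2, 1, 6, 4, 3
d = rank(X) − rank(Y): -2, 3, 5, -5, 0, -1; Σd² = 64
ρ = 1 − 6Σd² / [n(n²−1)] = 1 − 6×64 / (6×35) = 1 − 384/210 ≈ -0.829

-0.829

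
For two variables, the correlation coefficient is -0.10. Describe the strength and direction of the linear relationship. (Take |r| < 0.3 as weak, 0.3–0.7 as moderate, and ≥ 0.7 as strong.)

weak negative

r = -0.10 < 0 so the relationship is negative.
|r| = 0.10, which falls in the weak range.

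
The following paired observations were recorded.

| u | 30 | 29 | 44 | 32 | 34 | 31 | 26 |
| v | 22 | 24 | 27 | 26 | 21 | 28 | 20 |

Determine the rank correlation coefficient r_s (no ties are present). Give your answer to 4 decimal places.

Rank u: 3, 2, 7, 5, 6, 4, 1
Rank v: 3, 4, 6, 5, 2, 7, 1
d = rank(u) − rank(v): 0, -2, 1, 0, 4, -3, 0; Σd² = 30
ρ = 1 − 6Σd² / [n(n²−1)] = 1 − 6×30 / (7×48) = 1 − 180/336 ≈ 0.4643

0.4643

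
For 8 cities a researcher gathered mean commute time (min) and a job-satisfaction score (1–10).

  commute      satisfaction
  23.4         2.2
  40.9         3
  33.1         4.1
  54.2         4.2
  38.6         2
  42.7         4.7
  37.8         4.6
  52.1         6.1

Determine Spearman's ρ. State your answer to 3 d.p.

0.548

Rank commute: 1, 5, 2, 8, 4, 6, 3, 7
Rank satisfaction: 2, 3, 4, 5, 1, 7, 6, 8
d = rank(commute) − rank(satisfaction): -1, 2, -2, 3, 3, -1, -3, -1; Σd² = 38
ρ = 1 − 6Σd² / [n(n²−1)] = 1 − 6×38 / (8×63) = 1 − 228/504 ≈ 0.548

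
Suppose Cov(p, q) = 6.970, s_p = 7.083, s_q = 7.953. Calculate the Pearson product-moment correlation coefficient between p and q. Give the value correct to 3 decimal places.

r = Cov(p,q) / (s_p · s_q) = 6.970 / (7.083 × 7.953)
  = 6.970 / 56.3311 ≈ 0.124

0.124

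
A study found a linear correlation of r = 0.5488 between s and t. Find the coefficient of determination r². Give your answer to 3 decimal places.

r² = (0.5488)² = 0.301

0.301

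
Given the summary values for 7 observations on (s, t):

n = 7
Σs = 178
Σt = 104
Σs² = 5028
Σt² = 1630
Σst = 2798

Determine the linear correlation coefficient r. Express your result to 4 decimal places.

0.7436

r = (nΣst − ΣsΣt) / √[(nΣs² − (Σs)²)(nΣt² − (Σt)²)]
Numerator: 7×2798 − 178×104 = 1074
Denominator: √[(35196 − 31684)(11410 − 10816)] = √[3512 × 594] = 1444.3434
r = 1074 / 1444.3434 ≈ 0.7436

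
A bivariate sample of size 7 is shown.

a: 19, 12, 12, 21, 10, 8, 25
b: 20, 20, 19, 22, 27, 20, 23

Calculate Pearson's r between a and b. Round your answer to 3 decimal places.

n = 7, Σa = 107, Σb = 151, Σa² = 1879, Σb² = 3303, Σab = 2315
nΣab − ΣaΣb = 16205 − 16157 = 48
nΣa² − (Σa)² = 13153 − 11449 = 1704; nΣb² − (Σb)² = 23121 − 22801 = 320
r = 48 / √(1704 × 320) = 48 / 738.4308 ≈ 0.065

0.065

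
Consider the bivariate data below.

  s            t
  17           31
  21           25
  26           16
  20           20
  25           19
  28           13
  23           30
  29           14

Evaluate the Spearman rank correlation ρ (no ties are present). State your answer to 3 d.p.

Rank s: 1, 3, 6, 2, 5, 7, 4, 8
Rank t: 8, 6, 3, 5, 4, 1, 7, 2
d = rank(s) − rank(t): -7, -3, 3, -3, 1, 6, -3, 6; Σd² = 158
ρ = 1 − 6Σd² / [n(n²−1)] = 1 − 6×158 / (8×63) = 1 − 948/504 ≈ -0.881

-0.881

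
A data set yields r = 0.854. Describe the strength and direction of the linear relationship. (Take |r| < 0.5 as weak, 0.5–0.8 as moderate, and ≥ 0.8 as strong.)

r = 0.854 > 0 so the relationship is positive.
|r| = 0.854, which falls in the strong range.

strong positive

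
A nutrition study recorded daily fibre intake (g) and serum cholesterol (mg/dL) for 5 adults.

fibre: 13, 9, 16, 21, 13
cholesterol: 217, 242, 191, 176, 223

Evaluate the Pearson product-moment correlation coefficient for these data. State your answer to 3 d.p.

-0.975

n = 5, Σx = 72, Σy = 1049, Σx² = 1116, Σy² = 222839, Σxy = 14650
nΣxy − ΣxΣy = 73250 − 75528 = -2278
nΣx² − (Σx)² = 5580 − 5184 = 396; nΣy² − (Σy)² = 1114195 − 1100401 = 13794
r = -2278 / √(396 × 13794) = -2278 / 2337.1829 ≈ -0.975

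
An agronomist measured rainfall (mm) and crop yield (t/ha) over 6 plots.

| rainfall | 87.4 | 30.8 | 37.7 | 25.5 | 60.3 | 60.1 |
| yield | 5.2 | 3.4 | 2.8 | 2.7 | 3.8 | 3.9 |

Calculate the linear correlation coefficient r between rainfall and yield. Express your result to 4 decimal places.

0.9431

n = 6, Σx = 301.8, Σy = 21.8, Σx² = 17907.04, Σy² = 83.38, Σxy = 1197.14
nΣxy − ΣxΣy = 7182.84 − 6579.24 = 603.6
nΣx² − (Σx)² = 107442.24 − 91083.24 = 16359; nΣy² − (Σy)² = 500.28 − 475.24 = 25.04
r = 603.6 / √(16359 × 25.04) = 603.6 / 640.0229 ≈ 0.9431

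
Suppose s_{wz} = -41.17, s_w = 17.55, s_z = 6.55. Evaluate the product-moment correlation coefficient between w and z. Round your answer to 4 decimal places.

-0.3581

r = Cov(w,z) / (s_w · s_z) = -41.17 / (17.55 × 6.55)
  = -41.17 / 114.9525 ≈ -0.3581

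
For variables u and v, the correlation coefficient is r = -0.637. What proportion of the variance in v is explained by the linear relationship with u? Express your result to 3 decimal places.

r² = (-0.637)² = 0.406

0.406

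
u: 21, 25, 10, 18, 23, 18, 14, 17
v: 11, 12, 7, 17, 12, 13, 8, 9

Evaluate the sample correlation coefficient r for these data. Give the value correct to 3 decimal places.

n = 8, Σu = 146, Σv = 89, Σu² = 2828, Σv² = 1061, Σuv = 1682
nΣuv − ΣuΣv = 13456 − 12994 = 462
nΣu² − (Σu)² = 22624 − 21316 = 1308; nΣv² − (Σv)² = 8488 − 7921 = 567
r = 462 / √(1308 × 567) = 462 / 861.1829 ≈ 0.536

0.536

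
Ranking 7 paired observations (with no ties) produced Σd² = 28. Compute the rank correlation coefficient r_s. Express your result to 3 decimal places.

0.500

ρ = 1 − 6Σd² / [n(n²−1)] = 1 − 6×28 / (7×48)
  = 1 − 168/336 = 1 − 0.5000 ≈ 0.500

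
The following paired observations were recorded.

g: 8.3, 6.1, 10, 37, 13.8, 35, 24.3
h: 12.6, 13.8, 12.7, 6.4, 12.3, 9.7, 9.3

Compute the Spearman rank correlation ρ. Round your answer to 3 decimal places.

Rank g: 2, 1, 3, 7, 4, 6, 5
Rank h: 5, 7, 6, 1, 4, 3, 2
d = rank(g) − rank(h): -3, -6, -3, 6, 0, 3, 3; Σd² = 108
ρ = 1 − 6Σd² / [n(n²−1)] = 1 − 6×108 / (7×48) = 1 − 648/336 ≈ -0.929

-0.929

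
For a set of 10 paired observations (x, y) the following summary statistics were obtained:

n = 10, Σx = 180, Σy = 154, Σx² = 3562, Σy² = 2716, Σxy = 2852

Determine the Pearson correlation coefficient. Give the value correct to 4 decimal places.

0.2402

r = (nΣxy − ΣxΣy) / √[(nΣx² − (Σx)²)(nΣy² − (Σy)²)]
Numerator: 10×2852 − 180×154 = 800
Denominator: √[(35620 − 32400)(27160 − 23716)] = √[3220 × 3444] = 3330.1171
r = 800 / 3330.1171 ≈ 0.2402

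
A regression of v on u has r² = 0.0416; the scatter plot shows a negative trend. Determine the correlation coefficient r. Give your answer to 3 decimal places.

-0.204

|r| = √0.0416 = 0.204
The association is negative, so r = −0.204.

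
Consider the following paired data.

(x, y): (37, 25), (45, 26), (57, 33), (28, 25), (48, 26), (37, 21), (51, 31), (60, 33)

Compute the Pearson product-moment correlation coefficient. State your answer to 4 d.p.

0.8445

n = 8, Σx = 363, Σy = 220, Σx² = 17301, Σy² = 6182, Σxy = 10262
nΣxy − ΣxΣy = 82096 − 79860 = 2236
nΣx² − (Σx)² = 138408 − 131769 = 6639; nΣy² − (Σy)² = 49456 − 48400 = 1056
r = 2236 / √(6639 × 1056) = 2236 / 2647.7885 ≈ 0.8445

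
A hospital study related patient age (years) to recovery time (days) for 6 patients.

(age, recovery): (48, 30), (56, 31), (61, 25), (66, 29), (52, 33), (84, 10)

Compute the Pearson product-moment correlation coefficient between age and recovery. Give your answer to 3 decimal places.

n = 6, Σx = 367, Σy = 158, Σx² = 23277, Σy² = 4516, Σxy = 9171
nΣxy − ΣxΣy = 55026 − 57986 = -2960
nΣx² − (Σx)² = 139662 − 134689 = 4973; nΣy² − (Σy)² = 27096 − 24964 = 2132
r = -2960 / √(4973 × 2132) = -2960 / 3256.1382 ≈ -0.909

-0.909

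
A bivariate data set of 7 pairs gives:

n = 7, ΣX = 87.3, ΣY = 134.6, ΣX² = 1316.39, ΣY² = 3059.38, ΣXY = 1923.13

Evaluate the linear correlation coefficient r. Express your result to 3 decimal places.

r = (nΣXY − ΣXΣY) / √[(nΣX² − (ΣX)²)(nΣY² − (ΣY)²)]
Numerator: 7×1923.13 − 87.3×134.6 = 1711.33
Denominator: √[(9214.73 − 7621.29)(21415.66 − 18117.16)] = √[1593.44 × 3298.5] = 2292.5885
r = 1711.33 / 2292.5885 ≈ 0.746

0.746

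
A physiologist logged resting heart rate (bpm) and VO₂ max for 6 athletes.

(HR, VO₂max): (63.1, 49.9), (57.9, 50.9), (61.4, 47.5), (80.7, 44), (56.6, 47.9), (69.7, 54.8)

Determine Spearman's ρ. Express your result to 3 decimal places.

Rank HR: 4, 2, 3, 6, 1, 5
Rank VO₂max: 4, 5, 2, 1, 3, 6
d = rank(HR) − rank(VO₂max): 0, -3, 1, 5, -2, -1; Σd² = 40
ρ = 1 − 6Σd² / [n(n²−1)] = 1 − 6×40 / (6×35) = 1 − 240/210 ≈ -0.143

-0.143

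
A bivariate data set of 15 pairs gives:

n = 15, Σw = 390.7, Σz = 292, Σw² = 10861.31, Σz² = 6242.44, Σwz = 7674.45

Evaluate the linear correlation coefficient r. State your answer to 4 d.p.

r = (nΣwz − ΣwΣz) / √[(nΣw² − (Σw)²)(nΣz² − (Σz)²)]
Numerator: 15×7674.45 − 390.7×292 = 1032.35
Denominator: √[(162919.65 − 152646.49)(93636.6 − 85264)] = √[10273.16 × 8372.6] = 9274.3226
r = 1032.35 / 9274.3226 ≈ 0.1113

0.1113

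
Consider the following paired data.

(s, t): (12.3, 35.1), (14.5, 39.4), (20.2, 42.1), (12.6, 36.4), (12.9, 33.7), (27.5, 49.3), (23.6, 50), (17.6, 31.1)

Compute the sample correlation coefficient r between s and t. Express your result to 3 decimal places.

0.834

n = 8, Σs = 141.2, Σt = 317.1, Σs² = 2717.72, Σt² = 12915.13, Σst = 5829.93
nΣst − ΣsΣt = 46639.44 − 44774.52 = 1864.92
nΣs² − (Σs)² = 21741.76 − 19937.44 = 1804.32; nΣt² − (Σt)² = 103321.04 − 100552.41 = 2768.63
r = 1864.92 / √(1804.32 × 2768.63) = 1864.92 / 2235.0603 ≈ 0.834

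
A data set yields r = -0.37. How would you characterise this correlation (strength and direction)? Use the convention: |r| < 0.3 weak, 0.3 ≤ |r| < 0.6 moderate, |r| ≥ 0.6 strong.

moderate negative

r = -0.37 < 0 so the relationship is negative.
|r| = 0.37, which falls in the moderate range.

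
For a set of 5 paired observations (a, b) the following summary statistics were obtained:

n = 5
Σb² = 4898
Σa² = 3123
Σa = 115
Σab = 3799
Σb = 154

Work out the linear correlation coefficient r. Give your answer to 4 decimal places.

r = (nΣab − ΣaΣb) / √[(nΣa² − (Σa)²)(nΣb² − (Σb)²)]
Numerator: 5×3799 − 115×154 = 1285
Denominator: √[(15615 − 13225)(24490 − 23716)] = √[2390 × 774] = 1360.0956
r = 1285 / 1360.0956 ≈ 0.9448

0.9448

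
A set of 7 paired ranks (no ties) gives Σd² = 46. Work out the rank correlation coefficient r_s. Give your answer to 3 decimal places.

0.179

ρ = 1 − 6Σd² / [n(n²−1)] = 1 − 6×46 / (7×48)
  = 1 − 276/336 = 1 − 0.8214 ≈ 0.179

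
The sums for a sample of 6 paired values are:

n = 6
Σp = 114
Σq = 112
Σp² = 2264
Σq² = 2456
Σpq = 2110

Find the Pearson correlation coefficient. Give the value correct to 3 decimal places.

-0.095

r = (nΣpq − ΣpΣq) / √[(nΣp² − (Σp)²)(nΣq² − (Σq)²)]
Numerator: 6×2110 − 114×112 = -108
Denominator: √[(13584 − 12996)(14736 − 12544)] = √[588 × 2192] = 1135.2956
r = -108 / 1135.2956 ≈ -0.095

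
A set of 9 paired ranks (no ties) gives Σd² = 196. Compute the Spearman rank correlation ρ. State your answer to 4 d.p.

ρ = 1 − 6Σd² / [n(n²−1)] = 1 − 6×196 / (9×80)
  = 1 − 1176/720 = 1 − 1.63333 ≈ -0.6333

-0.6333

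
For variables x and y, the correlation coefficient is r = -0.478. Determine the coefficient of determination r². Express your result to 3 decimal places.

0.228

r² = (-0.478)² = 0.228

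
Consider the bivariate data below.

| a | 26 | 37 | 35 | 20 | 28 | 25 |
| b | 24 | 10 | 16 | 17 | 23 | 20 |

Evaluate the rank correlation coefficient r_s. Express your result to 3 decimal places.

Rank a: 3, 6, 5, 1, 4, 2
Rank b: 6, 1, 2, 3, 5, 4
d = rank(a) − rank(b): -3, 5, 3, -2, -1, -2; Σd² = 52
ρ = 1 − 6Σd² / [n(n²−1)] = 1 − 6×52 / (6×35) = 1 − 312/210 ≈ -0.486

-0.486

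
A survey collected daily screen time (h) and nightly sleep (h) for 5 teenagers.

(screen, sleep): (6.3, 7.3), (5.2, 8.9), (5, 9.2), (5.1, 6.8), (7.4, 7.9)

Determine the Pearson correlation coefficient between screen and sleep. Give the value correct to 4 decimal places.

-0.2757

n = 5, Σx = 29, Σy = 40.1, Σx² = 172.5, Σy² = 325.79, Σxy = 231.41
nΣxy − ΣxΣy = 1157.05 − 1162.9 = -5.85
nΣx² − (Σx)² = 862.5 − 841 = 21.5; nΣy² − (Σy)² = 1628.95 − 1608.01 = 20.94
r = -5.85 / √(21.5 × 20.94) = -5.85 / 21.2182 ≈ -0.2757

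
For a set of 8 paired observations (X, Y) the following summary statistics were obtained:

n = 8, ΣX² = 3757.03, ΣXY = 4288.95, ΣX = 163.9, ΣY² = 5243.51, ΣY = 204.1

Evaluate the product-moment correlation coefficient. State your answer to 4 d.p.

r = (nΣXY − ΣXΣY) / √[(nΣX² − (ΣX)²)(nΣY² − (ΣY)²)]
Numerator: 8×4288.95 − 163.9×204.1 = 859.61
Denominator: √[(30056.24 − 26863.21)(41948.08 − 41656.81)] = √[3193.03 × 291.27] = 964.3826
r = 859.61 / 964.3826 ≈ 0.8914

0.8914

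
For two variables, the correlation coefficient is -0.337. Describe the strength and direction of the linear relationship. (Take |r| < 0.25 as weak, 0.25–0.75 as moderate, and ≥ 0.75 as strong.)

moderate negative

r = -0.337 < 0 so the relationship is negative.
|r| = 0.337, which falls in the moderate range.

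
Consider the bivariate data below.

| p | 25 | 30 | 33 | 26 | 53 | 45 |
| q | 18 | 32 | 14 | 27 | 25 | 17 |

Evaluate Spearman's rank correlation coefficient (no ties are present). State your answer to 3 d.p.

-0.257

Rank p: 1, 3, 4, 2, 6, 5
Rank q: 3, 6, 1, 5, 4, 2
d = rank(p) − rank(q): -2, -3, 3, -3, 2, 3; Σd² = 44
ρ = 1 − 6Σd² / [n(n²−1)] = 1 − 6×44 / (6×35) = 1 − 264/210 ≈ -0.257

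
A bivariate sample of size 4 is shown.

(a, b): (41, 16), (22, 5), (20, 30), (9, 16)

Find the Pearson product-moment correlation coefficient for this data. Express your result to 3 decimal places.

-0.076

n = 4, Σa = 92, Σb = 67, Σa² = 2646, Σb² = 1437, Σab = 1510
nΣab − ΣaΣb = 6040 − 6164 = -124
nΣa² − (Σa)² = 10584 − 8464 = 2120; nΣb² − (Σb)² = 5748 − 4489 = 1259
r = -124 / √(2120 × 1259) = -124 / 1633.7319 ≈ -0.076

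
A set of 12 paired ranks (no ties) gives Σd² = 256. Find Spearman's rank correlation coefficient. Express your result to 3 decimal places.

0.105

ρ = 1 − 6Σd² / [n(n²−1)] = 1 − 6×256 / (12×143)
  = 1 − 1536/1716 = 1 − 0.8951 ≈ 0.105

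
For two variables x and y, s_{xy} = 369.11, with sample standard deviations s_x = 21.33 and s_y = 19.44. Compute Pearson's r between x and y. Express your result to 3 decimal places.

r = Cov(x,y) / (s_x · s_y) = 369.11 / (21.33 × 19.44)
  = 369.11 / 414.6552 ≈ 0.890

0.890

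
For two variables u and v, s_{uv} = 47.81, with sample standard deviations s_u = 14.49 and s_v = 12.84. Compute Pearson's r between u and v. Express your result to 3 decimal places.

0.257

r = Cov(u,v) / (s_u · s_v) = 47.81 / (14.49 × 12.84)
  = 47.81 / 186.0516 ≈ 0.257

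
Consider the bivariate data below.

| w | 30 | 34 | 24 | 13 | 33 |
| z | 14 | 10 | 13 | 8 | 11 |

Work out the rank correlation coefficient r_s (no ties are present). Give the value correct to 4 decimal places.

0.1000

Rank w: 3, 5, 2, 1, 4
Rank z: 5, 2, 4, 1, 3
d = rank(w) − rank(z): -2, 3, -2, 0, 1; Σd² = 18
ρ = 1 − 6Σd² / [n(n²−1)] = 1 − 6×18 / (5×24) = 1 − 108/120 ≈ 0.1000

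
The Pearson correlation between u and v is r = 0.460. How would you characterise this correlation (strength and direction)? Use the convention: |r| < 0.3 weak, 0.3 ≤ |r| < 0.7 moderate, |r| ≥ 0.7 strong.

moderate positive

r = 0.460 > 0 so the relationship is positive.
|r| = 0.460, which falls in the moderate range.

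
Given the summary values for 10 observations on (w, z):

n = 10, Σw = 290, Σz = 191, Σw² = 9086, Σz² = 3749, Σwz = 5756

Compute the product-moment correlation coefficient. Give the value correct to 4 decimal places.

r = (nΣwz − ΣwΣz) / √[(nΣw² − (Σw)²)(nΣz² − (Σz)²)]
Numerator: 10×5756 − 290×191 = 2170
Denominator: √[(90860 − 84100)(37490 − 36481)] = √[6760 × 1009] = 2611.6738
r = 2170 / 2611.6738 ≈ 0.8309

0.8309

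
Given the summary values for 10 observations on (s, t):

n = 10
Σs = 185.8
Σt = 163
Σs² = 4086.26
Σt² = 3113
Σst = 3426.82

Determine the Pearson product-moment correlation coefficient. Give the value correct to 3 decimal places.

0.741

r = (nΣst − ΣsΣt) / √[(nΣs² − (Σs)²)(nΣt² − (Σt)²)]
Numerator: 10×3426.82 − 185.8×163 = 3982.8
Denominator: √[(40862.6 − 34521.64)(31130 − 26569)] = √[6340.96 × 4561] = 5377.8359
r = 3982.8 / 5377.8359 ≈ 0.741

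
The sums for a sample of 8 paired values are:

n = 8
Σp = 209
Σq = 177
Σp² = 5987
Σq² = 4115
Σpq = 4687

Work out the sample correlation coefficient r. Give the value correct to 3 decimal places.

0.194

r = (nΣpq − ΣpΣq) / √[(nΣp² − (Σp)²)(nΣq² − (Σq)²)]
Numerator: 8×4687 − 209×177 = 503
Denominator: √[(47896 − 43681)(32920 − 31329)] = √[4215 × 1591] = 2589.6071
r = 503 / 2589.6071 ≈ 0.194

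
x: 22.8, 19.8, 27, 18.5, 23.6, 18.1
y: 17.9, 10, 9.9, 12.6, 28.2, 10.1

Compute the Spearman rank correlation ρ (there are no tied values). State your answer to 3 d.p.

-0.029

Rank x: 4, 3, 6, 2, 5, 1
Rank y: 5, 2, 1, 4, 6, 3
d = rank(x) − rank(y): -1, 1, 5, -2, -1, -2; Σd² = 36
ρ = 1 − 6Σd² / [n(n²−1)] = 1 − 6×36 / (6×35) = 1 − 216/210 ≈ -0.029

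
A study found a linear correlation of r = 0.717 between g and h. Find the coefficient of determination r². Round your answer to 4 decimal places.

r² = (0.717)² = 0.5141

0.5141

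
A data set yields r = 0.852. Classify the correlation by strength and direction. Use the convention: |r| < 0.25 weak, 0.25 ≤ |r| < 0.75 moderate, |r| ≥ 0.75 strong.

r = 0.852 > 0 so the relationship is positive.
|r| = 0.852, which falls in the strong range.

strong positive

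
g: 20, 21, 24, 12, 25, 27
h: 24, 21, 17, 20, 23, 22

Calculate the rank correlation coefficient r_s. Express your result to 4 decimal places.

Rank g: 2, 3, 4, 1, 5, 6
Rank h: 6, 3, 1, 2, 5, 4
d = rank(g) − rank(h): -4, 0, 3, -1, 0, 2; Σd² = 30
ρ = 1 − 6Σd² / [n(n²−1)] = 1 − 6×30 / (6×35) = 1 − 180/210 ≈ 0.1429

0.1429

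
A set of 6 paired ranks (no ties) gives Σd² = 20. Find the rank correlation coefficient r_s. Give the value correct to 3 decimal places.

ρ = 1 − 6Σd² / [n(n²−1)] = 1 − 6×20 / (6×35)
  = 1 − 120/210 = 1 − 0.5714 ≈ 0.429

0.429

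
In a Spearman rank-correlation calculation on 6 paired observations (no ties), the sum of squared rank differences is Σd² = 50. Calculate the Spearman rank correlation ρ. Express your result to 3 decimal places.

ρ = 1 − 6Σd² / [n(n²−1)] = 1 − 6×50 / (6×35)
  = 1 − 300/210 = 1 − 1.4286 ≈ -0.429

-0.429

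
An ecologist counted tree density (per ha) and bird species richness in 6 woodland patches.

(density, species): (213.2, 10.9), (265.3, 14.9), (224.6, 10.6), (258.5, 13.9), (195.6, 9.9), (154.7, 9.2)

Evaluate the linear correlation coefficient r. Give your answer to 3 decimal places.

n = 6, Σx = 1311.9, Σy = 69.4, Σx² = 295297.19, Σy² = 829.04, Σxy = 15610.44
nΣxy − ΣxΣy = 93662.64 − 91045.86 = 2616.78
nΣx² − (Σx)² = 1771783.14 − 1721081.61 = 50701.53; nΣy² − (Σy)² = 4974.24 − 4816.36 = 157.88
r = 2616.78 / √(50701.53 × 157.88) = 2616.78 / 2829.2680 ≈ 0.925

0.925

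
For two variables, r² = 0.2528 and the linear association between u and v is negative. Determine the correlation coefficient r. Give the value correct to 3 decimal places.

|r| = √0.2528 = 0.503
The association is negative, so r = −0.503.

-0.503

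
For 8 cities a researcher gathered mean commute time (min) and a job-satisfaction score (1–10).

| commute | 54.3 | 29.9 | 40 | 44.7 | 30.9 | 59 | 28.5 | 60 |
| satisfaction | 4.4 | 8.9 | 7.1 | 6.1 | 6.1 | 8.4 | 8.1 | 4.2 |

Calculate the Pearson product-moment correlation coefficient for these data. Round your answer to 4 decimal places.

n = 8, Σx = 347.3, Σy = 53.3, Σx² = 16288.65, Σy² = 377.21, Σxy = 2228.64
nΣxy − ΣxΣy = 17829.12 − 18511.09 = -681.97
nΣx² − (Σx)² = 130309.2 − 120617.29 = 9691.91; nΣy² − (Σy)² = 3017.68 − 2840.89 = 176.79
r = -681.97 / √(9691.91 × 176.79) = -681.97 / 1308.9816 ≈ -0.5210

-0.5210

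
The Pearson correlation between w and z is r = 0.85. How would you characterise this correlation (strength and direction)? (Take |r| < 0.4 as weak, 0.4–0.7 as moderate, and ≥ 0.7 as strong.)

strong positive

r = 0.85 > 0 so the relationship is positive.
|r| = 0.85, which falls in the strong range.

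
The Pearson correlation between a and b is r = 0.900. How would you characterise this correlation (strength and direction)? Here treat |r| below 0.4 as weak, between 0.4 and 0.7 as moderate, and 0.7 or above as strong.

r = 0.900 > 0 so the relationship is positive.
|r| = 0.900, which falls in the strong range.

strong positive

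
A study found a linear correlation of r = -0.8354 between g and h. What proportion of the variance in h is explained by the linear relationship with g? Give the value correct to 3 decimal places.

0.698

r² = (-0.8354)² = 0.698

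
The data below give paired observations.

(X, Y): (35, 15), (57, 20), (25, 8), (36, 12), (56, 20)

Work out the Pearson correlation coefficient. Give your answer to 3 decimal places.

n = 5, ΣX = 209, ΣY = 75, ΣX² = 9531, ΣY² = 1233, ΣXY = 3417
nΣXY − ΣXΣY = 17085 − 15675 = 1410
nΣX² − (ΣX)² = 47655 − 43681 = 3974; nΣY² − (ΣY)² = 6165 − 5625 = 540
r = 1410 / √(3974 × 540) = 1410 / 1464.9096 ≈ 0.963

0.963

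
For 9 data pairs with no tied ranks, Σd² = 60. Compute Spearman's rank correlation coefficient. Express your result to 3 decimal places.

ρ = 1 − 6Σd² / [n(n²−1)] = 1 − 6×60 / (9×80)
  = 1 − 360/720 = 1 − 0.5000 ≈ 0.500

0.500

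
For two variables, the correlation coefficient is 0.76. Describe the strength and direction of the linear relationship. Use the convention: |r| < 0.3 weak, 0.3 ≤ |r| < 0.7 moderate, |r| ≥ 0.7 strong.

strong positive

r = 0.76 > 0 so the relationship is positive.
|r| = 0.76, which falls in the strong range.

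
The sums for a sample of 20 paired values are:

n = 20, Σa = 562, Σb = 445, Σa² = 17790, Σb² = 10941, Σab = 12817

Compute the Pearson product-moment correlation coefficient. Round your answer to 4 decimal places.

r = (nΣab − ΣaΣb) / √[(nΣa² − (Σa)²)(nΣb² − (Σb)²)]
Numerator: 20×12817 − 562×445 = 6250
Denominator: √[(355800 − 315844)(218820 − 198025)] = √[39956 × 20795] = 28825.0762
r = 6250 / 28825.0762 ≈ 0.2168

0.2168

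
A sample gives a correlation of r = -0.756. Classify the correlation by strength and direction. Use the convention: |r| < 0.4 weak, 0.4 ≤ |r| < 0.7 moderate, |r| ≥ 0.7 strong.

strong negative

r = -0.756 < 0 so the relationship is negative.
|r| = 0.756, which falls in the strong range.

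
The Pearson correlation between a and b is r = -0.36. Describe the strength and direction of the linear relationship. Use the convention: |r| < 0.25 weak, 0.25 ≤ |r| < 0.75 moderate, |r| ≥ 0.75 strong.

moderate negative

r = -0.36 < 0 so the relationship is negative.
|r| = 0.36, which falls in the moderate range.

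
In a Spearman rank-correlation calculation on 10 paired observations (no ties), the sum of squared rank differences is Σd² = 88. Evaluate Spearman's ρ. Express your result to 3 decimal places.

0.467

ρ = 1 − 6Σd² / [n(n²−1)] = 1 − 6×88 / (10×99)
  = 1 − 528/990 = 1 − 0.5333 ≈ 0.467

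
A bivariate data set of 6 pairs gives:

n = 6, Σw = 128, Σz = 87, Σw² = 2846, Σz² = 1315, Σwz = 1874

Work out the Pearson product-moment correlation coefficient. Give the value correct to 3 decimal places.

r = (nΣwz − ΣwΣz) / √[(nΣw² − (Σw)²)(nΣz² − (Σz)²)]
Numerator: 6×1874 − 128×87 = 108
Denominator: √[(17076 − 16384)(7890 − 7569)] = √[692 × 321] = 471.3088
r = 108 / 471.3088 ≈ 0.229

0.229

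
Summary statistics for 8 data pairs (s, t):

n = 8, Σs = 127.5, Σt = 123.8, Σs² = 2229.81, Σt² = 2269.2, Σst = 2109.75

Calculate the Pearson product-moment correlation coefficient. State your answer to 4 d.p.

0.5170

r = (nΣst − ΣsΣt) / √[(nΣs² − (Σs)²)(nΣt² − (Σt)²)]
Numerator: 8×2109.75 − 127.5×123.8 = 1093.5
Denominator: √[(17838.48 − 16256.25)(18153.6 − 15326.44)] = √[1582.23 × 2827.16] = 2114.9982
r = 1093.5 / 2114.9982 ≈ 0.5170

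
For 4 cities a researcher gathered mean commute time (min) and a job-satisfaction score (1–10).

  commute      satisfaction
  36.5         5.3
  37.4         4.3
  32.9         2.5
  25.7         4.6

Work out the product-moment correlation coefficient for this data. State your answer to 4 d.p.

n = 4, Σx = 132.5, Σy = 16.7, Σx² = 4473.91, Σy² = 73.99, Σxy = 554.74
nΣxy − ΣxΣy = 2218.96 − 2212.75 = 6.21
nΣx² − (Σx)² = 17895.64 − 17556.25 = 339.39; nΣy² − (Σy)² = 295.96 − 278.89 = 17.07
r = 6.21 / √(339.39 × 17.07) = 6.21 / 76.1143 ≈ 0.0816

0.0816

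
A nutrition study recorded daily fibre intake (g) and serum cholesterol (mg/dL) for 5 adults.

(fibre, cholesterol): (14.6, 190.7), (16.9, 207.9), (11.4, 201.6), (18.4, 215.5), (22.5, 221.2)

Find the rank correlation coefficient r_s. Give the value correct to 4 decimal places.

0.9000

Rank fibre: 2, 3, 1, 4, 5
Rank cholesterol: 1, 3, 2, 4, 5
d = rank(fibre) − rank(cholesterol): 1, 0, -1, 0, 0; Σd² = 2
ρ = 1 − 6Σd² / [n(n²−1)] = 1 − 6×2 / (5×24) = 1 − 12/120 ≈ 0.9000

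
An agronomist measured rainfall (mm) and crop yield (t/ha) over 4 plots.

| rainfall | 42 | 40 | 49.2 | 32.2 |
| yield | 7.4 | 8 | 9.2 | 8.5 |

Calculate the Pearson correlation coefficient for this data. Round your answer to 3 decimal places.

0.313

n = 4, Σx = 163.4, Σy = 33.1, Σx² = 6821.48, Σy² = 275.65, Σxy = 1357.14
nΣxy − ΣxΣy = 5428.56 − 5408.54 = 20.02
nΣx² − (Σx)² = 27285.92 − 26699.56 = 586.36; nΣy² − (Σy)² = 1102.6 − 1095.61 = 6.99
r = 20.02 / √(586.36 × 6.99) = 20.02 / 64.0207 ≈ 0.313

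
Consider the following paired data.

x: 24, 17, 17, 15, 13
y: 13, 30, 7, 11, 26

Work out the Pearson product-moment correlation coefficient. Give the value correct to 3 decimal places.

n = 5, Σx = 86, Σy = 87, Σx² = 1548, Σy² = 1915, Σxy = 1444
nΣxy − ΣxΣy = 7220 − 7482 = -262
nΣx² − (Σx)² = 7740 − 7396 = 344; nΣy² − (Σy)² = 9575 − 7569 = 2006
r = -262 / √(344 × 2006) = -262 / 830.7009 ≈ -0.315

-0.315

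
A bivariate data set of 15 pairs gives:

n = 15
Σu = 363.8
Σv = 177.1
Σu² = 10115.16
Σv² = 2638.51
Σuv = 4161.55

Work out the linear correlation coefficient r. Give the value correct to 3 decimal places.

-0.159

r = (nΣuv − ΣuΣv) / √[(nΣu² − (Σu)²)(nΣv² − (Σv)²)]
Numerator: 15×4161.55 − 363.8×177.1 = -2005.73
Denominator: √[(151727.4 − 132350.44)(39577.65 − 31364.41)] = √[19376.96 × 8213.24] = 12615.3725
r = -2005.73 / 12615.3725 ≈ -0.159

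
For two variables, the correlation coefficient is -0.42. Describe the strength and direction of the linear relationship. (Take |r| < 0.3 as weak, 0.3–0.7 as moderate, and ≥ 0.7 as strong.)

moderate negative

r = -0.42 < 0 so the relationship is negative.
|r| = 0.42, which falls in the moderate range.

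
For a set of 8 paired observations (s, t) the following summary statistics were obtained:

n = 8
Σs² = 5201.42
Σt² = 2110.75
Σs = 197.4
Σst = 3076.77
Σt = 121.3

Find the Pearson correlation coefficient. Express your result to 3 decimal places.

r = (nΣst − ΣsΣt) / √[(nΣs² − (Σs)²)(nΣt² − (Σt)²)]
Numerator: 8×3076.77 − 197.4×121.3 = 669.54
Denominator: √[(41611.36 − 38966.76)(16886 − 14713.69)] = √[2644.6 × 2172.31] = 2396.8502
r = 669.54 / 2396.8502 ≈ 0.279

0.279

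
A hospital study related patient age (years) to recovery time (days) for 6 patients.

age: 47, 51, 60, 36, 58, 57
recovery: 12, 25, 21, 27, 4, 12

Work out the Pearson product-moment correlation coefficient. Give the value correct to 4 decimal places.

-0.5334

n = 6, Σx = 309, Σy = 101, Σx² = 16319, Σy² = 2099, Σxy = 4987
nΣxy − ΣxΣy = 29922 − 31209 = -1287
nΣx² − (Σx)² = 97914 − 95481 = 2433; nΣy² − (Σy)² = 12594 − 10201 = 2393
r = -1287 / √(2433 × 2393) = -1287 / 2412.9171 ≈ -0.5334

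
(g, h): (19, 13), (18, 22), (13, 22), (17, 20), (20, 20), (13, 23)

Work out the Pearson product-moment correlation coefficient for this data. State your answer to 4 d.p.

-0.5850

n = 6, Σg = 100, Σh = 120, Σg² = 1712, Σh² = 2466, Σgh = 1968
nΣgh − ΣgΣh = 11808 − 12000 = -192
nΣg² − (Σg)² = 10272 − 10000 = 272; nΣh² − (Σh)² = 14796 − 14400 = 396
r = -192 / √(272 × 396) = -192 / 328.1951 ≈ -0.5850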